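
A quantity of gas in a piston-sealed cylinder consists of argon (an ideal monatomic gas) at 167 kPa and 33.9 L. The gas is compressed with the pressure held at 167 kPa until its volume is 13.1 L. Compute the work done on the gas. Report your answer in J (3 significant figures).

Isobaric: W = P ΔV.
W = (167 kPa)(13.1 − 33.9 L) = (167)(-20.8) = -3474 J.
Work on gas = −W_by = 3474 J.

W ≈ 3470 J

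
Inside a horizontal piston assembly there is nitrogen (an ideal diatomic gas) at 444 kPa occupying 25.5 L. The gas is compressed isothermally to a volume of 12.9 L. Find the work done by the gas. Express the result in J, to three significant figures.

Isothermal: W = nRT ln(V₂/V₁) = P₁V₁ ln(V₂/V₁).
P₁V₁ = (444 kPa)(25.5 L) = 11322 J.
W = 11322 × ln(12.9/25.5) = 11322 × -0.6815
W_by_gas = -7715 J.

W ≈ -7720 J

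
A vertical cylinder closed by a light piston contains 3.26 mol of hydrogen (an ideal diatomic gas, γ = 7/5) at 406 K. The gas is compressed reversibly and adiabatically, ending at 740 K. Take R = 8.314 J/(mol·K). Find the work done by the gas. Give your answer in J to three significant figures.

W ≈ -22600 J

Adiabatic ⇒ Q = 0, so W_by = −ΔU = nCᵥ(T₁ − T₂).
Cᵥ = 5R/2 = 20.79 J/(mol·K).
W = (3.26)(20.79)(406 − 740) = -22632 J.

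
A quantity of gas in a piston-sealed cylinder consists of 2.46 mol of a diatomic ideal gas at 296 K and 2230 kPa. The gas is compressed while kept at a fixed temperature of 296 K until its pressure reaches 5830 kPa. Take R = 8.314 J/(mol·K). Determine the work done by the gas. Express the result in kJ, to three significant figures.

Isothermal process: W = nRT ln(V₂/V₁) = nRT ln(P₁/P₂).
W = (2.46)(8.314)(296) × ln(2230/5830)
  = 6054 × ln(0.3825) = 6054 × -0.961
W_by_gas = -5818 J.

W ≈ -5.82 kJ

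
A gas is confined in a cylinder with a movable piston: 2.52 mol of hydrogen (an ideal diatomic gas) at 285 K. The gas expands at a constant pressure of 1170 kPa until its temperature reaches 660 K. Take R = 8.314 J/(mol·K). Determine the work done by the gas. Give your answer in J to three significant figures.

W ≈ 7860 J

Isobaric: W = P ΔV = nR ΔT.
W = (2.52)(8.314)(660 − 285) = 7857 J.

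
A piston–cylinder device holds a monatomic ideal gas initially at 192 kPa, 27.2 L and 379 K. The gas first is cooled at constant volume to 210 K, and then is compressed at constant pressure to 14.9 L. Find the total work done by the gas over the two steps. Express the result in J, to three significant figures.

Step 1 (isochoric): W = 0 (constant volume).
After step 1: P = 106.4 kPa (V unchanged).
Step 2 (isobaric): W = PΔV = (106.4 kPa)(14.9 − 27.2 L) = -1309 J.
W_total = 0 − 1309 = -1309 J.

W_total ≈ -1310 J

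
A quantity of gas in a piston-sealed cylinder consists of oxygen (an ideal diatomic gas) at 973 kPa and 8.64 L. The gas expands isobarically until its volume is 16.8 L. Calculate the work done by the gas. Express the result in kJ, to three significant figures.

Isobaric: W = P ΔV.
W = (973 kPa)(16.8 − 8.64 L) = (973)(8.16) = 7940 J.

W ≈ 7.94 kJ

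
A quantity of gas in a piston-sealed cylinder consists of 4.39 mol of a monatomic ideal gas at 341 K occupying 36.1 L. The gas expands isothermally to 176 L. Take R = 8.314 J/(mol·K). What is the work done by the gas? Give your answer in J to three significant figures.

W ≈ 19700 J

Isothermal: W = nRT ln(V₂/V₁).
W = (4.39)(8.314)(341) × ln(176/36.1)
  = 12446 × 1.584
W_by_gas = 19717 J.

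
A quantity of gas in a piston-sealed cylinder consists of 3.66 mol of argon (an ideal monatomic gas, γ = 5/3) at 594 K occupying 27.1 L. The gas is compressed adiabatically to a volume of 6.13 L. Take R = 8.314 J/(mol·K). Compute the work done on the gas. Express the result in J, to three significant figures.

Adiabatic: TV^(γ−1) = const with γ = 5/3.
T₂ = T₁ (V₁/V₂)^(γ−1) = 594 × (27.1/6.13)^0.667 = 594 × 2.694 = 1600 K.
W_by = nCᵥ(T₁ − T₂) = (3.66)(12.47)(594 − 1600) = -45919 J.
Work on gas = −W_by = 45919 J.

W ≈ 45900 J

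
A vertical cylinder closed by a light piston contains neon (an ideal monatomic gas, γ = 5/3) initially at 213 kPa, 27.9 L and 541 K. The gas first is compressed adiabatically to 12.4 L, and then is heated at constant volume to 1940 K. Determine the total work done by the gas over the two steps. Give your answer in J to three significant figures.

W_total ≈ -6390 J

Step 1 (adiabatic): W = (P₁V₁ − P₂V₂)/(γ−1) = (5943 − 10204)/0.667 = -6392 J.
Step 2 (isochoric): W = 0 (constant volume).
W_total = -6392 + 0 = -6392 J.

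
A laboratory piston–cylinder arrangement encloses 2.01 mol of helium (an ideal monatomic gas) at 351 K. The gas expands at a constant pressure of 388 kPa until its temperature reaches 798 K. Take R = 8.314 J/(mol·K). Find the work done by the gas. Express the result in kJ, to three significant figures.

W ≈ 7.47 kJ

Isobaric: W = P ΔV = nR ΔT.
W = (2.01)(8.314)(798 − 351) = 7470 J.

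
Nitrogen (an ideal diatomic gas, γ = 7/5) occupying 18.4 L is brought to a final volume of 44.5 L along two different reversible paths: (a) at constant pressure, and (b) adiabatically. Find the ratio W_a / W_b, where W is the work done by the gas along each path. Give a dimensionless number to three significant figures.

W_a / W_b ≈ 1.91

Path (a) isobaric: W = P₁(V₂ − V₁) → W_a/(P₁V₁) = 1.418.
Path (b) adiabatic: W = P₁V₁(1 − (V₁/V₂)^(γ−1))/(γ−1) → W_b/(P₁V₁) = 0.744.
W_a / W_b = 1.418 / 0.744 = 1.907.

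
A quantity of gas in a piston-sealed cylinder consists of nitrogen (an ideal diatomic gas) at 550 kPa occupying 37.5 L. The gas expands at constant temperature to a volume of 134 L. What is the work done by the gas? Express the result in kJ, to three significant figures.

W ≈ 26.3 kJ

Isothermal: W = nRT ln(V₂/V₁) = P₁V₁ ln(V₂/V₁).
P₁V₁ = (550 kPa)(37.5 L) = 20625 J.
W = 20625 × ln(134/37.5) = 20625 × 1.273
W_by_gas = 26266 J.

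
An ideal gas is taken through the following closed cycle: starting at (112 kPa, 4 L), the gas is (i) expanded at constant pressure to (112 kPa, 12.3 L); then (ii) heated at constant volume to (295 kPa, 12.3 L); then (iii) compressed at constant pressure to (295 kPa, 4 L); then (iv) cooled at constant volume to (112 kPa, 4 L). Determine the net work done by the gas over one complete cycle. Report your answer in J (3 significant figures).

Constant-volume legs do no work.
W(i) = (112)(12.3 − 4) = 929.6 J; W(iii) = (295)(4 − 12.3) = -2448 J.
W_net = 929.6 − 2448 = -1519 J (the counter-clockwise enclosed area).

W_net ≈ -1520 J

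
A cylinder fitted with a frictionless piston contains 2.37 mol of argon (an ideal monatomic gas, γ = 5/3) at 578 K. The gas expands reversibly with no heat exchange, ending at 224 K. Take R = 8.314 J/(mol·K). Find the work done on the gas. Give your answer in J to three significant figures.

W ≈ -10500 J

Adiabatic ⇒ Q = 0, so W_by = −ΔU = nCᵥ(T₁ − T₂).
Cᵥ = 3R/2 = 12.47 J/(mol·K).
W = (2.37)(12.47)(578 − 224) = 10463 J.
Work on gas = −W_by = -10463 J.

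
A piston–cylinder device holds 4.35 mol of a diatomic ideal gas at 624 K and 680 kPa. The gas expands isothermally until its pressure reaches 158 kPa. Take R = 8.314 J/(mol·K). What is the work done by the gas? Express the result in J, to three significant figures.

Isothermal process: W = nRT ln(V₂/V₁) = nRT ln(P₁/P₂).
W = (4.35)(8.314)(624) × ln(680/158)
  = 22568 × ln(4.304) = 22568 × 1.459
W_by_gas = 32937 J.

W ≈ 32900 J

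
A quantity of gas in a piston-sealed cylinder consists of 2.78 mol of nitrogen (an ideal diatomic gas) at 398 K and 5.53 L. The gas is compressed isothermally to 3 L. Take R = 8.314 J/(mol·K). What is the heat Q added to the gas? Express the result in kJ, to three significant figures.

Isothermal ⇒ ΔU = 0, so Q = W = nRT ln(V₂/V₁).
Q = (2.78)(8.314)(398) ln(3/5.53) = 9199 × -0.6116 = -5626 J.

Q ≈ -5.63 kJ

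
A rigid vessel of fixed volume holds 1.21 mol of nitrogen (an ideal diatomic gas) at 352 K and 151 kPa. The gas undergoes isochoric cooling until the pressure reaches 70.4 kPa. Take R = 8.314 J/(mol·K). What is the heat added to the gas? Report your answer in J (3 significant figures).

Q ≈ -4730 J

Constant volume ⇒ W = 0, so Q = ΔU = nCᵥΔT with Cᵥ = 5R/2 = 20.79 J/(mol·K).
At constant V, T₂/T₁ = P₂/P₁ ⇒ ΔT = T₁(P₂/P₁ − 1) = 352·(70.4/151 − 1) = -187.9 K.
ΔU = (1.21)(20.79)(-187.9) = -4725 J.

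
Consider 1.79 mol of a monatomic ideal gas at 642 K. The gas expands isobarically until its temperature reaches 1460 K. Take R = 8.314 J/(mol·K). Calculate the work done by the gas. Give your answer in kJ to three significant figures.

W ≈ 12.2 kJ

Isobaric: W = P ΔV = nR ΔT.
W = (1.79)(8.314)(1460 − 642) = 12174 J.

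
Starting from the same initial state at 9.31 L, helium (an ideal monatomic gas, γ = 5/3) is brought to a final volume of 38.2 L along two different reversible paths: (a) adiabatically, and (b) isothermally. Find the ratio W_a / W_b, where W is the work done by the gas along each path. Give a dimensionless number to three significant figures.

W_a / W_b ≈ 0.648

Path (a) adiabatic: W = P₁V₁(1 − (V₁/V₂)^(γ−1))/(γ−1) → W_a/(P₁V₁) = 0.9147.
Path (b) isothermal: W = P₁V₁ ln(V₂/V₁) → W_b/(P₁V₁) = 1.412.
W_a / W_b = 0.9147 / 1.412 = 0.6479.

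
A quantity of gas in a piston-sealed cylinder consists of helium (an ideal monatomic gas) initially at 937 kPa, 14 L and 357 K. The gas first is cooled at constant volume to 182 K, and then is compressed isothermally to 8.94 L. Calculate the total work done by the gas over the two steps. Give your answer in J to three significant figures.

Step 1 (isochoric): W = 0 (constant volume).
After step 1: P = 477.7 kPa (V unchanged).
Step 2 (isothermal): W = P₁V₁ ln(V₂/V₁) = (6688) ln(8.94/14) = -3000 J.
W_total = 0 − 3000 = -3000 J.

W_total ≈ -3000 J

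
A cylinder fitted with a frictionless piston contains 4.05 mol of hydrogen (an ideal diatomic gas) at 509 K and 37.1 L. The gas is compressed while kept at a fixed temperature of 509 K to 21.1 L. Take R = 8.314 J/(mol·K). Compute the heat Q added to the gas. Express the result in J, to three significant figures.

Isothermal ⇒ ΔU = 0, so Q = W = nRT ln(V₂/V₁).
Q = (4.05)(8.314)(509) ln(21.1/37.1) = 17139 × -0.5643 = -9672 J.

Q ≈ -9670 J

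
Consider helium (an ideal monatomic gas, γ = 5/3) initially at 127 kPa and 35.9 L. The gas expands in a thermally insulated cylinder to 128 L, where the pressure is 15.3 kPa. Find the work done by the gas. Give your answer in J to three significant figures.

W ≈ 3900 J

Adiabatic: W = (P₁V₁ − P₂V₂)/(γ − 1) with γ = 5/3.
P₁V₁ = 4559 J, P₂V₂ = 1958 J.
W = (4559 − 1958) / 0.6667 = 3901 J.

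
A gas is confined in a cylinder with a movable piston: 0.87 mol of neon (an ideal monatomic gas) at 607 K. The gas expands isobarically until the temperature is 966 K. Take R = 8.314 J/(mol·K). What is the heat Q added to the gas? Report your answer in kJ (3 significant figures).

Isobaric: W = nRΔT = (0.87)(8.314)(359) = 2597 J.
ΔU = nCᵥΔT with Cᵥ = 3R/2: ΔU = (0.87)(12.47)(359) = 3895 J.
Q = ΔU + W = 3895 + 2597 = 6492 J.

Q ≈ 6.49 kJ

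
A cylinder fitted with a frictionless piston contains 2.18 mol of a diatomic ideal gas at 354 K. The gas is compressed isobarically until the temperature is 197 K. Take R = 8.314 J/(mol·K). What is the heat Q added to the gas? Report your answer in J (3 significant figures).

Isobaric: W = nRΔT = (2.18)(8.314)(-157) = -2846 J.
ΔU = nCᵥΔT with Cᵥ = 5R/2: ΔU = (2.18)(20.79)(-157) = -7114 J.
Q = ΔU + W = -7114 − 2846 = -9959 J.

Q ≈ -9960 J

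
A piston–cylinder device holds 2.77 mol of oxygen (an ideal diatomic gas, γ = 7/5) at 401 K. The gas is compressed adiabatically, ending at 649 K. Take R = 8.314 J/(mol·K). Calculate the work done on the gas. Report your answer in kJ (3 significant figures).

Adiabatic ⇒ Q = 0, so W_by = −ΔU = nCᵥ(T₁ − T₂).
Cᵥ = 5R/2 = 20.79 J/(mol·K).
W = (2.77)(20.79)(401 − 649) = -14278 J.
Work on gas = −W_by = 14278 J.

W ≈ 14.3 kJ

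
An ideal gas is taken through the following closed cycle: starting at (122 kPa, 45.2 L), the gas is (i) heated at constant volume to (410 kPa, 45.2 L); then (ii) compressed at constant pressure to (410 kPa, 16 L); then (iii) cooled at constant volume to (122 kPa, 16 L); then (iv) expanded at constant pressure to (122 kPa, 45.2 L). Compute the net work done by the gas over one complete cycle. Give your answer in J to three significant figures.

Constant-volume legs do no work.
W(ii) = (410)(16 − 45.2) = -11972 J; W(iv) = (122)(45.2 − 16) = 3562 J.
W_net = -11972 + 3562 = -8410 J (the counter-clockwise enclosed area).

W_net ≈ -8410 J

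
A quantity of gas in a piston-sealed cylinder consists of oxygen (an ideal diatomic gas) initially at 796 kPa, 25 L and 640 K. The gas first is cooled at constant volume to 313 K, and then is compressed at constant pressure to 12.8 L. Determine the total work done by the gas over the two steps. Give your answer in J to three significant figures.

Step 1 (isochoric): W = 0 (constant volume).
After step 1: P = 389.3 kPa (V unchanged).
Step 2 (isobaric): W = PΔV = (389.3 kPa)(12.8 − 25 L) = -4749 J.
W_total = 0 − 4749 = -4749 J.

W_total ≈ -4750 J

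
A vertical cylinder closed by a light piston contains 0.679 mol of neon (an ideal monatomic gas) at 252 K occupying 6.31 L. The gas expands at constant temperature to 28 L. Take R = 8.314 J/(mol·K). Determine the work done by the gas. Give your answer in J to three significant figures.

Isothermal: W = nRT ln(V₂/V₁).
W = (0.679)(8.314)(252) × ln(28/6.31)
  = 1423 × 1.49
W_by_gas = 2120 J.

W ≈ 2120 J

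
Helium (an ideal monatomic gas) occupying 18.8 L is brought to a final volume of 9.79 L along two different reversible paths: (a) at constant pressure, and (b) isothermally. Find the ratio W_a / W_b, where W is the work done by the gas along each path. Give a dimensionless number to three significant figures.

W_a / W_b ≈ 0.734

Path (a) isobaric: W = P₁(V₂ − V₁) → W_a/(P₁V₁) = -0.4793.
Path (b) isothermal: W = P₁V₁ ln(V₂/V₁) → W_b/(P₁V₁) = -0.6525.
W_a / W_b = -0.4793 / -0.6525 = 0.7345.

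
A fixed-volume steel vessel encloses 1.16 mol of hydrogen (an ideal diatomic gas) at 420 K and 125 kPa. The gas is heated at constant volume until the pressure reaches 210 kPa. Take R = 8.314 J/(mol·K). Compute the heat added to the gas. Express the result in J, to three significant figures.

Q ≈ 6890 J

Constant volume ⇒ W = 0, so Q = ΔU = nCᵥΔT with Cᵥ = 5R/2 = 20.79 J/(mol·K).
At constant V, T₂/T₁ = P₂/P₁ ⇒ ΔT = T₁(P₂/P₁ − 1) = 420·(210/125 − 1) = 285.6 K.
ΔU = (1.16)(20.79)(285.6) = 6886 J.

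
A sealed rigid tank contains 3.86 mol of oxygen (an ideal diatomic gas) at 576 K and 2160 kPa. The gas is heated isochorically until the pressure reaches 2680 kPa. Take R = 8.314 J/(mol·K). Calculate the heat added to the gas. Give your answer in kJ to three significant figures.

Q ≈ 11.1 kJ

Constant volume ⇒ W = 0, so Q = ΔU = nCᵥΔT with Cᵥ = 5R/2 = 20.79 J/(mol·K).
At constant V, T₂/T₁ = P₂/P₁ ⇒ ΔT = T₁(P₂/P₁ − 1) = 576·(2680/2160 − 1) = 138.7 K.
ΔU = (3.86)(20.79)(138.7) = 11125 J.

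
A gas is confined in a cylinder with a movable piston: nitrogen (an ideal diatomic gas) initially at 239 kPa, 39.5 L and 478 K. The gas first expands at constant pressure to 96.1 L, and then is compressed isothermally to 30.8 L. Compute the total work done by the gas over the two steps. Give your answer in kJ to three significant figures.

Step 1 (isobaric): W = PΔV = (239 kPa)(96.1 − 39.5 L) = 13527 J.
After step 1: P = 239 kPa, V = 96.1 L, T = 1163 K.
Step 2 (isothermal): W = P₁V₁ ln(V₂/V₁) = (22968) ln(30.8/96.1) = -26135 J.
W_total = 13527 − 26135 = -12607 J.

W_total ≈ -12.6 kJ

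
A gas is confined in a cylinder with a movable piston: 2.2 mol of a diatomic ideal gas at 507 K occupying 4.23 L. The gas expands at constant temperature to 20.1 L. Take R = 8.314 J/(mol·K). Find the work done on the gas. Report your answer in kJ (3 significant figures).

W ≈ -14.5 kJ

Isothermal: W = nRT ln(V₂/V₁).
W = (2.2)(8.314)(507) × ln(20.1/4.23)
  = 9273 × 1.559
W_by_gas = 14453 J; work on gas = −W_by = -14453 J.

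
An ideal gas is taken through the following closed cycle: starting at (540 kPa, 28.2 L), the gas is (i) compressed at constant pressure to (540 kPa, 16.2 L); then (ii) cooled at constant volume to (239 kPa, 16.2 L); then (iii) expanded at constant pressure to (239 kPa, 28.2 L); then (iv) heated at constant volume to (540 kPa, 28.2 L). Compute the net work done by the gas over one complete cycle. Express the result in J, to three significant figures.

W_net ≈ -3610 J

Constant-volume legs do no work.
W(i) = (540)(16.2 − 28.2) = -6480 J; W(iii) = (239)(28.2 − 16.2) = 2868 J.
W_net = -6480 + 2868 = -3612 J (the counter-clockwise enclosed area).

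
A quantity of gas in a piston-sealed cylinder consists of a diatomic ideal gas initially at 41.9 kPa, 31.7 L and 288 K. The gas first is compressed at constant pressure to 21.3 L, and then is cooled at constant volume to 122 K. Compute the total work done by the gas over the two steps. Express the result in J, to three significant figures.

Step 1 (isobaric): W = PΔV = (41.9 kPa)(21.3 − 31.7 L) = -435.8 J.
Step 2 (isochoric): W = 0 (constant volume).
W_total = -435.8 + 0 = -435.8 J.

W_total ≈ -436 J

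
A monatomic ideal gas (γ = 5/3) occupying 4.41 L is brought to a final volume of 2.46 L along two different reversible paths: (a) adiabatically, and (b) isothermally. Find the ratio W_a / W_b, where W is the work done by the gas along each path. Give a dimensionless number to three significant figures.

W_a / W_b ≈ 1.22

Path (a) adiabatic: W = P₁V₁(1 − (V₁/V₂)^(γ−1))/(γ−1) → W_a/(P₁V₁) = -0.7136.
Path (b) isothermal: W = P₁V₁ ln(V₂/V₁) → W_b/(P₁V₁) = -0.5837.
W_a / W_b = -0.7136 / -0.5837 = 1.222.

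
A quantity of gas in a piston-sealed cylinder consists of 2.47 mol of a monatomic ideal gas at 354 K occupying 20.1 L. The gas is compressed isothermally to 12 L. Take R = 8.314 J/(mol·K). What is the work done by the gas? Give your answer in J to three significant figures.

W ≈ -3750 J

Isothermal: W = nRT ln(V₂/V₁).
W = (2.47)(8.314)(354) × ln(12/20.1)
  = 7270 × -0.5158
W_by_gas = -3750 J.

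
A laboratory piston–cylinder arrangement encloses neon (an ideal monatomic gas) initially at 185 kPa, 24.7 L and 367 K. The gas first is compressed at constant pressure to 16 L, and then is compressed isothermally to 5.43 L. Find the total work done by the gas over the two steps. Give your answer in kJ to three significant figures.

W_total ≈ -4.81 kJ

Step 1 (isobaric): W = PΔV = (185 kPa)(16 − 24.7 L) = -1609 J.
After step 1: P = 185 kPa, V = 16 L, T = 237.7 K.
Step 2 (isothermal): W = P₁V₁ ln(V₂/V₁) = (2960) ln(5.43/16) = -3199 J.
W_total = -1609 − 3199 = -4808 J.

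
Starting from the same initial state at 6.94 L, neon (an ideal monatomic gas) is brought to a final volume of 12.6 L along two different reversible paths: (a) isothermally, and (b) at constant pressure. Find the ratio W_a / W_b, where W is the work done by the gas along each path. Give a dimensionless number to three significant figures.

W_a / W_b ≈ 0.731

Path (a) isothermal: W = P₁V₁ ln(V₂/V₁) → W_a/(P₁V₁) = 0.5964.
Path (b) isobaric: W = P₁(V₂ − V₁) → W_b/(P₁V₁) = 0.8156.
W_a / W_b = 0.5964 / 0.8156 = 0.7313.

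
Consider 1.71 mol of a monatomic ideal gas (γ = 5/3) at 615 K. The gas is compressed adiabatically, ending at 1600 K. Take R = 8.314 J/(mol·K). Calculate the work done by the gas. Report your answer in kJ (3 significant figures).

Adiabatic ⇒ Q = 0, so W_by = −ΔU = nCᵥ(T₁ − T₂).
Cᵥ = 3R/2 = 12.47 J/(mol·K).
W = (1.71)(12.47)(615 − 1600) = -21006 J.

W ≈ -21.0 kJ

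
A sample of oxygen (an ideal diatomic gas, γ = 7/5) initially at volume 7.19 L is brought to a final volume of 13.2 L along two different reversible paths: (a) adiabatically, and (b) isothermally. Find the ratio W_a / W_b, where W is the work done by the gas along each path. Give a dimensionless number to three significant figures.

Path (a) adiabatic: W = P₁V₁(1 − (V₁/V₂)^(γ−1))/(γ−1) → W_a/(P₁V₁) = 0.5393.
Path (b) isothermal: W = P₁V₁ ln(V₂/V₁) → W_b/(P₁V₁) = 0.6075.
W_a / W_b = 0.5393 / 0.6075 = 0.8878.

W_a / W_b ≈ 0.888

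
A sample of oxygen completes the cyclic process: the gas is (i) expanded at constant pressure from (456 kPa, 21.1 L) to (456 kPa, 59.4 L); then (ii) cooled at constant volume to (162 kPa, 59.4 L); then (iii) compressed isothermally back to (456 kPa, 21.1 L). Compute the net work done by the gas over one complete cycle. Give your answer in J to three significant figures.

Leg (i): W = PΔV = (456)(59.4 − 21.1) = 17465 J.
Leg (ii): W = 0.
Leg (iii): W = PᵢVᵢ ln(V_f/Vᵢ) = (9623) ln(21.1/59.4) = -9960 J.
W_net = 17465 − 9960 = 7505 J.

W_net ≈ 7500 J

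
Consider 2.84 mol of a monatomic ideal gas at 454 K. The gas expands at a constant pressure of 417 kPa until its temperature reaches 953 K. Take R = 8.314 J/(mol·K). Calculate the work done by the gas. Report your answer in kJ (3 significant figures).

W ≈ 11.8 kJ

Isobaric: W = P ΔV = nR ΔT.
W = (2.84)(8.314)(953 − 454) = 11782 J.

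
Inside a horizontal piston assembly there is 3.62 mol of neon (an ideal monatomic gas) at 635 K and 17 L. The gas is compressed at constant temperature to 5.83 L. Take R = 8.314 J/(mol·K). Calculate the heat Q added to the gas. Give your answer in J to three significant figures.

Isothermal ⇒ ΔU = 0, so Q = W = nRT ln(V₂/V₁).
Q = (3.62)(8.314)(635) ln(5.83/17) = 19111 × -1.07 = -20453 J.

Q ≈ -20500 J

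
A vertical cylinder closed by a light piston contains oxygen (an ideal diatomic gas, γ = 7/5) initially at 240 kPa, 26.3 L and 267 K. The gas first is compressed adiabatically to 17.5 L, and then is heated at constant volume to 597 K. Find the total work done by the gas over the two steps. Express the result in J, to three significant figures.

W_total ≈ -2790 J

Step 1 (adiabatic): W = (P₁V₁ − P₂V₂)/(γ−1) = (6312 − 7429)/0.4 = -2793 J.
Step 2 (isochoric): W = 0 (constant volume).
W_total = -2793 + 0 = -2793 J.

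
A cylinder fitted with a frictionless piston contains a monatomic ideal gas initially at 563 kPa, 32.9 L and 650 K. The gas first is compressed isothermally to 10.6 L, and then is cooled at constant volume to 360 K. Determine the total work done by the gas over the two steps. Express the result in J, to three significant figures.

Step 1 (isothermal): W = P₁V₁ ln(V₂/V₁) = (18523) ln(10.6/32.9) = -20979 J.
Step 2 (isochoric): W = 0 (constant volume).
W_total = -20979 + 0 = -20979 J.

W_total ≈ -21000 J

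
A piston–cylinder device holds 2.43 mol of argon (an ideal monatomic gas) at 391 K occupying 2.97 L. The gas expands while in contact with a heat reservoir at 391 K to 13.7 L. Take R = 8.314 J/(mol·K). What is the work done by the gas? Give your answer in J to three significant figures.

Isothermal: W = nRT ln(V₂/V₁).
W = (2.43)(8.314)(391) × ln(13.7/2.97)
  = 7899 × 1.529
W_by_gas = 12077 J.

W ≈ 12100 J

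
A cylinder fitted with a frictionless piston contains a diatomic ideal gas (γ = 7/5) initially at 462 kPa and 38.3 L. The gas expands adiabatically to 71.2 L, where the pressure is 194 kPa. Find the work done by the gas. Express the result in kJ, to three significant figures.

W ≈ 9.70 kJ

Adiabatic: W = (P₁V₁ − P₂V₂)/(γ − 1) with γ = 7/5.
P₁V₁ = 17695 J, P₂V₂ = 13813 J.
W = (17695 − 13813) / 0.4 = 9704 J.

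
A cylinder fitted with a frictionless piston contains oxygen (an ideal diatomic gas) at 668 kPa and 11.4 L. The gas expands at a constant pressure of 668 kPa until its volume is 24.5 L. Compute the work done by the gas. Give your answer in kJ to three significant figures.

Isobaric: W = P ΔV.
W = (668 kPa)(24.5 − 11.4 L) = (668)(13.1) = 8751 J.

W ≈ 8.75 kJ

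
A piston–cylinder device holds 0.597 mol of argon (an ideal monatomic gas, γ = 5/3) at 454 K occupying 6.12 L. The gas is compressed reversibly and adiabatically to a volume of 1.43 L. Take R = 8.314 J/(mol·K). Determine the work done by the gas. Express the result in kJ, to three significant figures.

Adiabatic: TV^(γ−1) = const with γ = 5/3.
T₂ = T₁ (V₁/V₂)^(γ−1) = 454 × (6.12/1.43)^0.667 = 454 × 2.636 = 1197 K.
W_by = nCᵥ(T₁ − T₂) = (0.597)(12.47)(454 − 1197) = -5530 J.

W ≈ -5.53 kJ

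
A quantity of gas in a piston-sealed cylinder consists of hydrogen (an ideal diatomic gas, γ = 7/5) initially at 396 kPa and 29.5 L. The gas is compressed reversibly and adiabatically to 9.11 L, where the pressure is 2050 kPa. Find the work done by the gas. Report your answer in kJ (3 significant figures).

Adiabatic: W = (P₁V₁ − P₂V₂)/(γ − 1) with γ = 7/5.
P₁V₁ = 11682 J, P₂V₂ = 18676 J.
W = (11682 − 18676) / 0.4 = -17484 J.

W ≈ -17.5 kJ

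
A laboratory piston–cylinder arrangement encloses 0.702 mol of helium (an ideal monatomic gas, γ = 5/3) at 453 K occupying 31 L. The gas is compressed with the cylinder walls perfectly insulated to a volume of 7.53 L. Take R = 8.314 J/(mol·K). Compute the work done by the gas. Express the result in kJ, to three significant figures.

Adiabatic: TV^(γ−1) = const with γ = 5/3.
T₂ = T₁ (V₁/V₂)^(γ−1) = 453 × (31/7.53)^0.667 = 453 × 2.569 = 1164 K.
W_by = nCᵥ(T₁ − T₂) = (0.702)(12.47)(453 − 1164) = -6221 J.

W ≈ -6.22 kJ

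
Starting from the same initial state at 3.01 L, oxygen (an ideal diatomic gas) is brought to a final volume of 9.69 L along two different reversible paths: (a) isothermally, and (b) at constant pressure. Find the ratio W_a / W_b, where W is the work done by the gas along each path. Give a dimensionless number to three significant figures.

Path (a) isothermal: W = P₁V₁ ln(V₂/V₁) → W_a/(P₁V₁) = 1.169.
Path (b) isobaric: W = P₁(V₂ − V₁) → W_b/(P₁V₁) = 2.219.
W_a / W_b = 1.169 / 2.219 = 0.5268.

W_a / W_b ≈ 0.527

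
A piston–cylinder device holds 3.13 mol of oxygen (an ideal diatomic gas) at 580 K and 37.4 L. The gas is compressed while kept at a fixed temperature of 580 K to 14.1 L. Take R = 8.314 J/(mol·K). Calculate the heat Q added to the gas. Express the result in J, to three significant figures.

Isothermal ⇒ ΔU = 0, so Q = W = nRT ln(V₂/V₁).
Q = (3.13)(8.314)(580) ln(14.1/37.4) = 15093 × -0.9755 = -14723 J.

Q ≈ -14700 J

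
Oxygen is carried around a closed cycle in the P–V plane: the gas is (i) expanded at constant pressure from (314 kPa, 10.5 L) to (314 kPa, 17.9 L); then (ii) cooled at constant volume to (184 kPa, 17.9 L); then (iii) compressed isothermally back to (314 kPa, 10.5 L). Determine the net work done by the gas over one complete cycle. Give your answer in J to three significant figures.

Leg (i): W = PΔV = (314)(17.9 − 10.5) = 2324 J.
Leg (ii): W = 0.
Leg (iii): W = PᵢVᵢ ln(V_f/Vᵢ) = (3294) ln(10.5/17.9) = -1757 J.
W_net = 2324 − 1757 = 566.7 J.

W_net ≈ 567 J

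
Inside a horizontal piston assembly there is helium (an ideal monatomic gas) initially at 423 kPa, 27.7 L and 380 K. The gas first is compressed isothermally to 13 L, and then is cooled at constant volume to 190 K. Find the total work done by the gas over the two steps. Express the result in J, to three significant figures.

Step 1 (isothermal): W = P₁V₁ ln(V₂/V₁) = (11717) ln(13/27.7) = -8864 J.
Step 2 (isochoric): W = 0 (constant volume).
W_total = -8864 + 0 = -8864 J.

W_total ≈ -8860 J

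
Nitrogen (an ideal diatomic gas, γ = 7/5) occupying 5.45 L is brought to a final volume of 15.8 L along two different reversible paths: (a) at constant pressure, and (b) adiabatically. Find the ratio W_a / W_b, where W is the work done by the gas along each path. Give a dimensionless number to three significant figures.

Path (a) isobaric: W = P₁(V₂ − V₁) → W_a/(P₁V₁) = 1.899.
Path (b) adiabatic: W = P₁V₁(1 − (V₁/V₂)^(γ−1))/(γ−1) → W_b/(P₁V₁) = 0.8668.
W_a / W_b = 1.899 / 0.8668 = 2.191.

W_a / W_b ≈ 2.19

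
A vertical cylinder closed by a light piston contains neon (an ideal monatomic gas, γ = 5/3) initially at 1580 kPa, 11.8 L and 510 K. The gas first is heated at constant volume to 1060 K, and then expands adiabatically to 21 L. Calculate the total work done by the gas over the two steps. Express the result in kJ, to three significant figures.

Step 1 (isochoric): W = 0 (constant volume).
After step 1: P = 3284 kPa (V unchanged).
Step 2 (adiabatic): W = (P₁V₁ − P₂V₂)/(γ−1) = (38750 − 26387)/0.667 = 18546 J.
W_total = 0 + 18546 = 18546 J.

W_total ≈ 18.5 kJ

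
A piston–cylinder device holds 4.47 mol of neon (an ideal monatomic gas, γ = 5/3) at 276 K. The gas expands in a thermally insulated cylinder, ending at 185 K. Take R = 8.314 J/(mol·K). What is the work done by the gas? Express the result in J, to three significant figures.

W ≈ 5070 J

Adiabatic ⇒ Q = 0, so W_by = −ΔU = nCᵥ(T₁ − T₂).
Cᵥ = 3R/2 = 12.47 J/(mol·K).
W = (4.47)(12.47)(276 − 185) = 5073 J.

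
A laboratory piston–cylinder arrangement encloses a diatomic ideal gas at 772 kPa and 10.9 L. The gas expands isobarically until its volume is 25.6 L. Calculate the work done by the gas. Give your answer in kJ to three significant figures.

Isobaric: W = P ΔV.
W = (772 kPa)(25.6 − 10.9 L) = (772)(14.7) = 11348 J.

W ≈ 11.3 kJ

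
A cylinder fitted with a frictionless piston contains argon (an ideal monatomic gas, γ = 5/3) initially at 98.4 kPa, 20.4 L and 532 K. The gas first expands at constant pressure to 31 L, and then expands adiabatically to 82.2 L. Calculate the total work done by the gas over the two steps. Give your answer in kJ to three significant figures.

W_total ≈ 3.23 kJ

Step 1 (isobaric): W = PΔV = (98.4 kPa)(31 − 20.4 L) = 1043 J.
After step 1: P = 98.4 kPa, V = 31 L, T = 808.4 K.
Step 2 (adiabatic): W = (P₁V₁ − P₂V₂)/(γ−1) = (3050 − 1592)/0.667 = 2187 J.
W_total = 1043 + 2187 = 3230 J.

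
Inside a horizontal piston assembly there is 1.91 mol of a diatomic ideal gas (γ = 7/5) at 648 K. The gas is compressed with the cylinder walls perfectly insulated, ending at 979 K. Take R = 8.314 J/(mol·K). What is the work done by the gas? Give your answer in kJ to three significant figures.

W ≈ -13.1 kJ

Adiabatic ⇒ Q = 0, so W_by = −ΔU = nCᵥ(T₁ − T₂).
Cᵥ = 5R/2 = 20.79 J/(mol·K).
W = (1.91)(20.79)(648 − 979) = -13140 J.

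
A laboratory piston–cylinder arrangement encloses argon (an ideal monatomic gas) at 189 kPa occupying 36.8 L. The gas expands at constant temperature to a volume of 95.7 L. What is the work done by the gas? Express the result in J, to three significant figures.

Isothermal: W = nRT ln(V₂/V₁) = P₁V₁ ln(V₂/V₁).
P₁V₁ = (189 kPa)(36.8 L) = 6955 J.
W = 6955 × ln(95.7/36.8) = 6955 × 0.9557
W_by_gas = 6647 J.

W ≈ 6650 J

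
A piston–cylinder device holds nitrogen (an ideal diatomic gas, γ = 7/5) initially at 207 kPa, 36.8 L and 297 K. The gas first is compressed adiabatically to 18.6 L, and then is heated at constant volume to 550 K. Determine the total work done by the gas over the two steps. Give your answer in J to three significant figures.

Step 1 (adiabatic): W = (P₁V₁ − P₂V₂)/(γ−1) = (7618 − 10008)/0.4 = -5976 J.
Step 2 (isochoric): W = 0 (constant volume).
W_total = -5976 + 0 = -5976 J.

W_total ≈ -5980 J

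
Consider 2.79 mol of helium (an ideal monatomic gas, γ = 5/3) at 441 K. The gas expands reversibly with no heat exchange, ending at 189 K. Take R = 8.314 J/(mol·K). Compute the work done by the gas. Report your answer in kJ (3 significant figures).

Adiabatic ⇒ Q = 0, so W_by = −ΔU = nCᵥ(T₁ − T₂).
Cᵥ = 3R/2 = 12.47 J/(mol·K).
W = (2.79)(12.47)(441 − 189) = 8768 J.

W ≈ 8.77 kJ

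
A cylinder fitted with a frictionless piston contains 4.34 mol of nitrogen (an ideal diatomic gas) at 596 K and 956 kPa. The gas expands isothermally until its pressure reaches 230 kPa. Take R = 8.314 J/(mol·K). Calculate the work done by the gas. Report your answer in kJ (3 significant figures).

Isothermal process: W = nRT ln(V₂/V₁) = nRT ln(P₁/P₂).
W = (4.34)(8.314)(596) × ln(956/230)
  = 21505 × ln(4.157) = 21505 × 1.425
W_by_gas = 30638 J.

W ≈ 30.6 kJ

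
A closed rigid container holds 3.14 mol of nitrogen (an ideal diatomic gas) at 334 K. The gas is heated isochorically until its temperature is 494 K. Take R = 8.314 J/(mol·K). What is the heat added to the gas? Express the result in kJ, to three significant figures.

Q ≈ 10.4 kJ

Constant volume ⇒ W = 0, so Q = ΔU = nCᵥΔT with Cᵥ = 5R/2 = 20.79 J/(mol·K).
ΔU = (3.14)(20.79)(494 − 334) = 10442 J.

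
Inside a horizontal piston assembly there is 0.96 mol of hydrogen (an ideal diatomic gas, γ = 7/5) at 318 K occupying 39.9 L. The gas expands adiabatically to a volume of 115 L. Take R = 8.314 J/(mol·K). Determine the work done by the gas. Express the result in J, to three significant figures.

W ≈ 2190 J

Adiabatic: TV^(γ−1) = const with γ = 7/5.
T₂ = T₁ (V₁/V₂)^(γ−1) = 318 × (39.9/115)^0.4 = 318 × 0.6548 = 208.2 K.
W_by = nCᵥ(T₁ − T₂) = (0.96)(20.79)(318 − 208.2) = 2190 J.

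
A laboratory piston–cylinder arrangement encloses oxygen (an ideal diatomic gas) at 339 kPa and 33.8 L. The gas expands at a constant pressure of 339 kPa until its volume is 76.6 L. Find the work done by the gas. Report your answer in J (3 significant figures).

W ≈ 14500 J

Isobaric: W = P ΔV.
W = (339 kPa)(76.6 − 33.8 L) = (339)(42.8) = 14509 J.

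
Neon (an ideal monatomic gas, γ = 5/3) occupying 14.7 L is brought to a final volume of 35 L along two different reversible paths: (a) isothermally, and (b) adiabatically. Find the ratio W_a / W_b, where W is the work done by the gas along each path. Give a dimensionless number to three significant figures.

Path (a) isothermal: W = P₁V₁ ln(V₂/V₁) → W_a/(P₁V₁) = 0.8675.
Path (b) adiabatic: W = P₁V₁(1 − (V₁/V₂)^(γ−1))/(γ−1) → W_b/(P₁V₁) = 0.6588.
W_a / W_b = 0.8675 / 0.6588 = 1.317.

W_a / W_b ≈ 1.32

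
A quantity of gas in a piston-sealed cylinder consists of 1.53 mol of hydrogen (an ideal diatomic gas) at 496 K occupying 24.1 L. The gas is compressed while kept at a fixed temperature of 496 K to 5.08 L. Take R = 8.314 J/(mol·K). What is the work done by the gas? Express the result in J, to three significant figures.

Isothermal: W = nRT ln(V₂/V₁).
W = (1.53)(8.314)(496) × ln(5.08/24.1)
  = 6309 × -1.557
W_by_gas = -9823 J.

W ≈ -9820 J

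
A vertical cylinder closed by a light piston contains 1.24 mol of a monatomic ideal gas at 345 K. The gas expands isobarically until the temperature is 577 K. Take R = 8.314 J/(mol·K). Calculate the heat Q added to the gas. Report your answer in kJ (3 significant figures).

Q ≈ 5.98 kJ

Isobaric: W = nRΔT = (1.24)(8.314)(232) = 2392 J.
ΔU = nCᵥΔT with Cᵥ = 3R/2: ΔU = (1.24)(12.47)(232) = 3588 J.
Q = ΔU + W = 3588 + 2392 = 5979 J.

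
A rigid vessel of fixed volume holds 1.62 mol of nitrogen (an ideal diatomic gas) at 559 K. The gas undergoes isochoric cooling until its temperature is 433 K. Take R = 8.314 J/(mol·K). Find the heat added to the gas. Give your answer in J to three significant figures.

Constant volume ⇒ W = 0, so Q = ΔU = nCᵥΔT with Cᵥ = 5R/2 = 20.79 J/(mol·K).
ΔU = (1.62)(20.79)(433 − 559) = -4243 J.

Q ≈ -4240 J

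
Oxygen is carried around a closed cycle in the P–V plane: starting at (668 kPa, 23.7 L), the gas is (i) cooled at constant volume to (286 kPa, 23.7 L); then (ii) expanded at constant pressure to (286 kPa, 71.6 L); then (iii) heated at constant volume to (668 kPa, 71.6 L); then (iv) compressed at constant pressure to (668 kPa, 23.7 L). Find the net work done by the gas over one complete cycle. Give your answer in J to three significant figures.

Constant-volume legs do no work.
W(ii) = (286)(71.6 − 23.7) = 13699 J; W(iv) = (668)(23.7 − 71.6) = -31997 J.
W_net = 13699 − 31997 = -18298 J (the counter-clockwise enclosed area).

W_net ≈ -18300 J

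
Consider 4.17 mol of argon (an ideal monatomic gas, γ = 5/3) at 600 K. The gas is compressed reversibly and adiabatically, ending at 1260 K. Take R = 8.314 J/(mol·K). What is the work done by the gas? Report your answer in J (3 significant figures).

W ≈ -34300 J

Adiabatic ⇒ Q = 0, so W_by = −ΔU = nCᵥ(T₁ − T₂).
Cᵥ = 3R/2 = 12.47 J/(mol·K).
W = (4.17)(12.47)(600 − 1260) = -34323 J.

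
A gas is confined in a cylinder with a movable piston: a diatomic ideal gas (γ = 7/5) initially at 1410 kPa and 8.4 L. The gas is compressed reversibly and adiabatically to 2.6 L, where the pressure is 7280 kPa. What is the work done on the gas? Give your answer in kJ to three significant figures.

Adiabatic: W = (P₁V₁ − P₂V₂)/(γ − 1) with γ = 7/5.
P₁V₁ = 11844 J, P₂V₂ = 18928 J.
W = (11844 − 18928) / 0.4 = -17710 J.
Work on gas = −W_by = 17710 J.

W ≈ 17.7 kJ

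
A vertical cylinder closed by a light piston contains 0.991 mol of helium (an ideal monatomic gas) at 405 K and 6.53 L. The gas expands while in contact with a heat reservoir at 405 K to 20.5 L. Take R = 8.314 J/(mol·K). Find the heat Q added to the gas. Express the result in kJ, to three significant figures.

Isothermal ⇒ ΔU = 0, so Q = W = nRT ln(V₂/V₁).
Q = (0.991)(8.314)(405) ln(20.5/6.53) = 3337 × 1.144 = 3817 J.

Q ≈ 3.82 kJ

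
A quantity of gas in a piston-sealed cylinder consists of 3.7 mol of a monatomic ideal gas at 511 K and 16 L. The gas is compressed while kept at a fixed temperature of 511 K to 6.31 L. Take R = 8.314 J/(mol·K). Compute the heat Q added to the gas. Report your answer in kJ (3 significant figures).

Q ≈ -14.6 kJ

Isothermal ⇒ ΔU = 0, so Q = W = nRT ln(V₂/V₁).
Q = (3.7)(8.314)(511) ln(6.31/16) = 15719 × -0.9305 = -14626 J.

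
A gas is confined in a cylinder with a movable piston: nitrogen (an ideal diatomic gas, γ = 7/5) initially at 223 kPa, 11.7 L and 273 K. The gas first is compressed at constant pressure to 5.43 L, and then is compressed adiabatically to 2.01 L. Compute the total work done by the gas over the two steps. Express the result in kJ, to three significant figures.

Step 1 (isobaric): W = PΔV = (223 kPa)(5.43 − 11.7 L) = -1398 J.
After step 1: P = 223 kPa, V = 5.43 L, T = 126.7 K.
Step 2 (adiabatic): W = (P₁V₁ − P₂V₂)/(γ−1) = (1211 − 1802)/0.4 = -1478 J.
W_total = -1398 − 1478 = -2876 J.

W_total ≈ -2.88 kJ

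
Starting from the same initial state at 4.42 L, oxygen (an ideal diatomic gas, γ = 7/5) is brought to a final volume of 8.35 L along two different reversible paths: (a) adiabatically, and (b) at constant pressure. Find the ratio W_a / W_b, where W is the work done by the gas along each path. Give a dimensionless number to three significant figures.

W_a / W_b ≈ 0.632

Path (a) adiabatic: W = P₁V₁(1 − (V₁/V₂)^(γ−1))/(γ−1) → W_a/(P₁V₁) = 0.5616.
Path (b) isobaric: W = P₁(V₂ − V₁) → W_b/(P₁V₁) = 0.8891.
W_a / W_b = 0.5616 / 0.8891 = 0.6317.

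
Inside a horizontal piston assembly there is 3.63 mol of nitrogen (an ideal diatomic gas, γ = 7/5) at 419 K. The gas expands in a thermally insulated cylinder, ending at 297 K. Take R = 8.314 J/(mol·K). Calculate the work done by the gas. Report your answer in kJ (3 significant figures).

W ≈ 9.20 kJ

Adiabatic ⇒ Q = 0, so W_by = −ΔU = nCᵥ(T₁ − T₂).
Cᵥ = 5R/2 = 20.79 J/(mol·K).
W = (3.63)(20.79)(419 − 297) = 9205 J.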